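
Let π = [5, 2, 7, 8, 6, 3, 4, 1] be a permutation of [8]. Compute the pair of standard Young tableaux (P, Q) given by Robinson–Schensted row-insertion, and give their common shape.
P = [1, 3, 4] / [2, 6, 8] / [5] / [7];  Q = [1, 3, 4] / [2, 5, 7] / [6] / [8];  common shape = (3, 3, 1, 1)

Row-insert the values π_1, π_2, … into P one at a time, bumping the leftmost entry strictly greater than the inserted value down to the next row. The recording tableau Q records, in position (i, j), the step at which that cell was added to P.
  Insert 5 (step 1): P = [5];  Q = [1]
  Insert 2 (step 2): P = [2] / [5];  Q = [1] / [2]
  Insert 7 (step 3): P = [2, 7] / [5];  Q = [1, 3] / [2]
  Insert 8 (step 4): P = [2, 7, 8] / [5];  Q = [1, 3, 4] / [2]
  Insert 6 (step 5): P = [2, 6, 8] / [5, 7];  Q = [1, 3, 4] / [2, 5]
  Insert 3 (step 6): P = [2, 3, 8] / [5, 6] / [7];  Q = [1, 3, 4] / [2, 5] / [6]
  Insert 4 (step 7): P = [2, 3, 4] / [5, 6, 8] / [7];  Q = [1, 3, 4] / [2, 5, 7] / [6]
  Insert 1 (step 8): P = [1, 3, 4] / [2, 6, 8] / [5] / [7];  Q = [1, 3, 4] / [2, 5, 7] / [6] / [8]
Final shape: (3, 3, 1, 1).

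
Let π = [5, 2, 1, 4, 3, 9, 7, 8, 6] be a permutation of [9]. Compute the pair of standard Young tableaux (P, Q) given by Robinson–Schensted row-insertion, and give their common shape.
P = [1, 3, 6, 8] / [2, 4, 7] / [5, 9];  Q = [1, 4, 6, 8] / [2, 5, 7] / [3, 9];  common shape = (4, 3, 2)

Row-insert the values π_1, π_2, … into P one at a time, bumping the leftmost entry strictly greater than the inserted value down to the next row. The recording tableau Q records, in position (i, j), the step at which that cell was added to P.
  Insert 5 (step 1): P = [5];  Q = [1]
  Insert 2 (step 2): P = [2] / [5];  Q = [1] / [2]
  Insert 1 (step 3): P = [1] / [2] / [5];  Q = [1] / [2] / [3]
  Insert 4 (step 4): P = [1, 4] / [2] / [5];  Q = [1, 4] / [2] / [3]
  Insert 3 (step 5): P = [1, 3] / [2, 4] / [5];  Q = [1, 4] / [2, 5] / [3]
  Insert 9 (step 6): P = [1, 3, 9] / [2, 4] / [5];  Q = [1, 4, 6] / [2, 5] / [3]
  Insert 7 (step 7): P = [1, 3, 7] / [2, 4, 9] / [5];  Q = [1, 4, 6] / [2, 5, 7] / [3]
  Insert 8 (step 8): P = [1, 3, 7, 8] / [2, 4, 9] / [5];  Q = [1, 4, 6, 8] / [2, 5, 7] / [3]
  Insert 6 (step 9): P = [1, 3, 6, 8] / [2, 4, 7] / [5, 9];  Q = [1, 4, 6, 8] / [2, 5, 7] / [3, 9]
Final shape: (4, 3, 2).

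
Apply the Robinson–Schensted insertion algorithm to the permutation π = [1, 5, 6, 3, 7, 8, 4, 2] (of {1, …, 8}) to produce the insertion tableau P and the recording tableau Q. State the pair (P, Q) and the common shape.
P = [1, 2, 4, 7, 8] / [3, 6] / [5];  Q = [1, 2, 3, 5, 6] / [4, 7] / [8];  common shape = (5, 2, 1)

Row-insert the values π_1, π_2, … into P one at a time, bumping the leftmost entry strictly greater than the inserted value down to the next row. The recording tableau Q records, in position (i, j), the step at which that cell was added to P.
  Insert 1 (step 1): P = [1];  Q = [1]
  Insert 5 (step 2): P = [1, 5];  Q = [1, 2]
  Insert 6 (step 3): P = [1, 5, 6];  Q = [1, 2, 3]
  Insert 3 (step 4): P = [1, 3, 6] / [5];  Q = [1, 2, 3] / [4]
  Insert 7 (step 5): P = [1, 3, 6, 7] / [5];  Q = [1, 2, 3, 5] / [4]
  Insert 8 (step 6): P = [1, 3, 6, 7, 8] / [5];  Q = [1, 2, 3, 5, 6] / [4]
  Insert 4 (step 7): P = [1, 3, 4, 7, 8] / [5, 6];  Q = [1, 2, 3, 5, 6] / [4, 7]
  Insert 2 (step 8): P = [1, 2, 4, 7, 8] / [3, 6] / [5];  Q = [1, 2, 3, 5, 6] / [4, 7] / [8]
Final shape: (5, 2, 1).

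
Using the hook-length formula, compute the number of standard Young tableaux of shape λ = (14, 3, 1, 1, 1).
# SYT of shape (14, 3, 1, 1, 1) = 258400

Hook-length formula: f^λ = n! / Π hook(c), product over all cells c of the Young diagram. For λ = (14, 3, 1, 1, 1), n = 20 boxes. Hook lengths by row (left-to-right, top-to-bottom): [18, 14, 13, 11, 10, 9, 8, 7, 6, 5, 4, 3, 2, 1]; [6, 2, 1]; [3]; [2]; [1]. Product of hooks = 9415255449600. So f^λ = 20! / 9415255449600 = 2432902008176640000 / 9415255449600 = 258400.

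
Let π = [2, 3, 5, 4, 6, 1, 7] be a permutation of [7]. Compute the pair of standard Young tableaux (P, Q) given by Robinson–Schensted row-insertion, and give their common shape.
P = [1, 3, 4, 6, 7] / [2] / [5];  Q = [1, 2, 3, 5, 7] / [4] / [6];  common shape = (5, 1, 1)

Row-insert the values π_1, π_2, … into P one at a time, bumping the leftmost entry strictly greater than the inserted value down to the next row. The recording tableau Q records, in position (i, j), the step at which that cell was added to P.
  Insert 2 (step 1): P = [2];  Q = [1]
  Insert 3 (step 2): P = [2, 3];  Q = [1, 2]
  Insert 5 (step 3): P = [2, 3, 5];  Q = [1, 2, 3]
  Insert 4 (step 4): P = [2, 3, 4] / [5];  Q = [1, 2, 3] / [4]
  Insert 6 (step 5): P = [2, 3, 4, 6] / [5];  Q = [1, 2, 3, 5] / [4]
  Insert 1 (step 6): P = [1, 3, 4, 6] / [2] / [5];  Q = [1, 2, 3, 5] / [4] / [6]
  Insert 7 (step 7): P = [1, 3, 4, 6, 7] / [2] / [5];  Q = [1, 2, 3, 5, 7] / [4] / [6]
Final shape: (5, 1, 1).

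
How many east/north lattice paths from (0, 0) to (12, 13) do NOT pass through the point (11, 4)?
Number of paths = 5186650

Total paths from (0, 0) to (12, 13): C(25, 12) = 5200300. Paths through (11, 4): (paths (0, 0) → (11, 4)) × (paths (11, 4) → (12, 13)) = C(15, 11) · C(10, 1) = 1365 · 10 = 13650. Avoidance count = 5200300 − 13650 = 5186650.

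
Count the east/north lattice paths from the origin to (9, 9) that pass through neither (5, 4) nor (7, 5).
Number of paths = 26534

Inclusion–exclusion. Total paths: C(18, 9) = 48620. Through P₁: C(9, 5)·C(9, 4) = 15876. Through P₂: C(12, 7)·C(6, 2) = 11880. Since P₁ is strictly southwest of P₂, a monotone path through both must visit P₁ then P₂; paths through both = C(9, 5)·C(3, 2)·C(6, 2) = 5670. Avoid both = 48620 − 15876 − 11880 + 5670 = 26534.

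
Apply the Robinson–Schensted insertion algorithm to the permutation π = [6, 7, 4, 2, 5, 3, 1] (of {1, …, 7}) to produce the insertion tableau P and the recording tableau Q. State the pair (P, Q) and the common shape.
P = [1, 3] / [2, 5] / [4, 7] / [6];  Q = [1, 2] / [3, 5] / [4, 6] / [7];  common shape = (2, 2, 2, 1)

Row-insert the values π_1, π_2, … into P one at a time, bumping the leftmost entry strictly greater than the inserted value down to the next row. The recording tableau Q records, in position (i, j), the step at which that cell was added to P.
  Insert 6 (step 1): P = [6];  Q = [1]
  Insert 7 (step 2): P = [6, 7];  Q = [1, 2]
  Insert 4 (step 3): P = [4, 7] / [6];  Q = [1, 2] / [3]
  Insert 2 (step 4): P = [2, 7] / [4] / [6];  Q = [1, 2] / [3] / [4]
  Insert 5 (step 5): P = [2, 5] / [4, 7] / [6];  Q = [1, 2] / [3, 5] / [4]
  Insert 3 (step 6): P = [2, 3] / [4, 5] / [6, 7];  Q = [1, 2] / [3, 5] / [4, 6]
  Insert 1 (step 7): P = [1, 3] / [2, 5] / [4, 7] / [6];  Q = [1, 2] / [3, 5] / [4, 6] / [7]
Final shape: (2, 2, 2, 1).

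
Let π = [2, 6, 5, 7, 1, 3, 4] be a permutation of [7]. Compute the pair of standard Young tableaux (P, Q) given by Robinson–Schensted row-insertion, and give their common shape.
P = [1, 3, 4] / [2, 5, 7] / [6];  Q = [1, 2, 4] / [3, 6, 7] / [5];  common shape = (3, 3, 1)

Row-insert the values π_1, π_2, … into P one at a time, bumping the leftmost entry strictly greater than the inserted value down to the next row. The recording tableau Q records, in position (i, j), the step at which that cell was added to P.
  Insert 2 (step 1): P = [2];  Q = [1]
  Insert 6 (step 2): P = [2, 6];  Q = [1, 2]
  Insert 5 (step 3): P = [2, 5] / [6];  Q = [1, 2] / [3]
  Insert 7 (step 4): P = [2, 5, 7] / [6];  Q = [1, 2, 4] / [3]
  Insert 1 (step 5): P = [1, 5, 7] / [2] / [6];  Q = [1, 2, 4] / [3] / [5]
  Insert 3 (step 6): P = [1, 3, 7] / [2, 5] / [6];  Q = [1, 2, 4] / [3, 6] / [5]
  Insert 4 (step 7): P = [1, 3, 4] / [2, 5, 7] / [6];  Q = [1, 2, 4] / [3, 6, 7] / [5]
Final shape: (3, 3, 1).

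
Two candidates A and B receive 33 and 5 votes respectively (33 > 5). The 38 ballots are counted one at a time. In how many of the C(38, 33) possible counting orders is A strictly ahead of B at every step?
Strict-lead orderings = 369852

Total orderings of the 38 votes with 33 for A: C(38, 33) = 501942. By the Bertrand ballot formula (Cycle Lemma / reflection principle), the number of orderings in which A is strictly ahead of B throughout is (p − q)/(p + q) · C(p + q, p) = (33 − 5)/(33 + 5) · 501942 = 369852.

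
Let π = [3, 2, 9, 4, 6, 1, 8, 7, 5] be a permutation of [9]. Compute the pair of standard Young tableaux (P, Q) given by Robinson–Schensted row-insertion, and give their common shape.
P = [1, 4, 5, 7] / [2, 6] / [3, 8] / [9];  Q = [1, 3, 5, 7] / [2, 4] / [6, 8] / [9];  common shape = (4, 2, 2, 1)

Row-insert the values π_1, π_2, … into P one at a time, bumping the leftmost entry strictly greater than the inserted value down to the next row. The recording tableau Q records, in position (i, j), the step at which that cell was added to P.
  Insert 3 (step 1): P = [3];  Q = [1]
  Insert 2 (step 2): P = [2] / [3];  Q = [1] / [2]
  Insert 9 (step 3): P = [2, 9] / [3];  Q = [1, 3] / [2]
  Insert 4 (step 4): P = [2, 4] / [3, 9];  Q = [1, 3] / [2, 4]
  Insert 6 (step 5): P = [2, 4, 6] / [3, 9];  Q = [1, 3, 5] / [2, 4]
  Insert 1 (step 6): P = [1, 4, 6] / [2, 9] / [3];  Q = [1, 3, 5] / [2, 4] / [6]
  Insert 8 (step 7): P = [1, 4, 6, 8] / [2, 9] / [3];  Q = [1, 3, 5, 7] / [2, 4] / [6]
  Insert 7 (step 8): P = [1, 4, 6, 7] / [2, 8] / [3, 9];  Q = [1, 3, 5, 7] / [2, 4] / [6, 8]
  Insert 5 (step 9): P = [1, 4, 5, 7] / [2, 6] / [3, 8] / [9];  Q = [1, 3, 5, 7] / [2, 4] / [6, 8] / [9]
Final shape: (4, 2, 2, 1).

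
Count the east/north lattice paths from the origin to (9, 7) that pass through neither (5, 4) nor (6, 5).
Number of paths = 4930

Inclusion–exclusion. Total paths: C(16, 9) = 11440. Through P₁: C(9, 5)·C(7, 4) = 4410. Through P₂: C(11, 6)·C(5, 3) = 4620. Since P₁ is strictly southwest of P₂, a monotone path through both must visit P₁ then P₂; paths through both = C(9, 5)·C(2, 1)·C(5, 3) = 2520. Avoid both = 11440 − 4410 − 4620 + 2520 = 4930.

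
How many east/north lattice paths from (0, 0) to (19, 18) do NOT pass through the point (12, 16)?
Number of paths = 16577448720

Total paths from (0, 0) to (19, 18): C(37, 19) = 17672631900. Paths through (12, 16): (paths (0, 0) → (12, 16)) × (paths (12, 16) → (19, 18)) = C(28, 12) · C(9, 7) = 30421755 · 36 = 1095183180. Avoidance count = 17672631900 − 1095183180 = 16577448720.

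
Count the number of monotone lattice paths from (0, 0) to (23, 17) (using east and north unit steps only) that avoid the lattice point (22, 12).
Number of paths = 85442254560

Total paths from (0, 0) to (23, 17): C(40, 23) = 88732378800. Paths through (22, 12): (paths (0, 0) → (22, 12)) × (paths (22, 12) → (23, 17)) = C(34, 22) · C(6, 1) = 548354040 · 6 = 3290124240. Avoidance count = 88732378800 − 3290124240 = 85442254560.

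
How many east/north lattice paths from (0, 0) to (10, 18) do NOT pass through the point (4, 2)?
Number of paths = 12003915

Total paths from (0, 0) to (10, 18): C(28, 10) = 13123110. Paths through (4, 2): (paths (0, 0) → (4, 2)) × (paths (4, 2) → (10, 18)) = C(6, 4) · C(22, 6) = 15 · 74613 = 1119195. Avoidance count = 13123110 − 1119195 = 12003915.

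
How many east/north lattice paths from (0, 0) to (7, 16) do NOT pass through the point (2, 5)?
Number of paths = 153429

Total paths from (0, 0) to (7, 16): C(23, 7) = 245157. Paths through (2, 5): (paths (0, 0) → (2, 5)) × (paths (2, 5) → (7, 16)) = C(7, 2) · C(16, 5) = 21 · 4368 = 91728. Avoidance count = 245157 − 91728 = 153429.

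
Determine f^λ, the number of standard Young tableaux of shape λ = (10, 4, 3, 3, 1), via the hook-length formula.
# SYT of shape (10, 4, 3, 3, 1) = 142849980

Hook-length formula: f^λ = n! / Π hook(c), product over all cells c of the Young diagram. For λ = (10, 4, 3, 3, 1), n = 21 boxes. Hook lengths by row (left-to-right, top-to-bottom): [14, 12, 11, 8, 6, 5, 4, 3, 2, 1]; [7, 5, 4, 1]; [5, 3, 2]; [4, 2, 1]; [1]. Product of hooks = 357654528000. So f^λ = 21! / 357654528000 = 51090942171709440000 / 357654528000 = 142849980.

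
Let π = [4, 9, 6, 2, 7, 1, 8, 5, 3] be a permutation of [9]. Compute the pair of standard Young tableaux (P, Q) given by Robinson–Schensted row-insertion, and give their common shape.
P = [1, 3, 7, 8] / [2, 5] / [4, 6] / [9];  Q = [1, 2, 5, 7] / [3, 8] / [4, 9] / [6];  common shape = (4, 2, 2, 1)

Row-insert the values π_1, π_2, … into P one at a time, bumping the leftmost entry strictly greater than the inserted value down to the next row. The recording tableau Q records, in position (i, j), the step at which that cell was added to P.
  Insert 4 (step 1): P = [4];  Q = [1]
  Insert 9 (step 2): P = [4, 9];  Q = [1, 2]
  Insert 6 (step 3): P = [4, 6] / [9];  Q = [1, 2] / [3]
  Insert 2 (step 4): P = [2, 6] / [4] / [9];  Q = [1, 2] / [3] / [4]
  Insert 7 (step 5): P = [2, 6, 7] / [4] / [9];  Q = [1, 2, 5] / [3] / [4]
  Insert 1 (step 6): P = [1, 6, 7] / [2] / [4] / [9];  Q = [1, 2, 5] / [3] / [4] / [6]
  Insert 8 (step 7): P = [1, 6, 7, 8] / [2] / [4] / [9];  Q = [1, 2, 5, 7] / [3] / [4] / [6]
  Insert 5 (step 8): P = [1, 5, 7, 8] / [2, 6] / [4] / [9];  Q = [1, 2, 5, 7] / [3, 8] / [4] / [6]
  Insert 3 (step 9): P = [1, 3, 7, 8] / [2, 5] / [4, 6] / [9];  Q = [1, 2, 5, 7] / [3, 8] / [4, 9] / [6]
Final shape: (4, 2, 2, 1).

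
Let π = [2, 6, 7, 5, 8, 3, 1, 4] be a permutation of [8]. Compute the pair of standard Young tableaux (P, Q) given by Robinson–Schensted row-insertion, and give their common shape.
P = [1, 3, 4, 8] / [2, 7] / [5] / [6];  Q = [1, 2, 3, 5] / [4, 8] / [6] / [7];  common shape = (4, 2, 1, 1)

Row-insert the values π_1, π_2, … into P one at a time, bumping the leftmost entry strictly greater than the inserted value down to the next row. The recording tableau Q records, in position (i, j), the step at which that cell was added to P.
  Insert 2 (step 1): P = [2];  Q = [1]
  Insert 6 (step 2): P = [2, 6];  Q = [1, 2]
  Insert 7 (step 3): P = [2, 6, 7];  Q = [1, 2, 3]
  Insert 5 (step 4): P = [2, 5, 7] / [6];  Q = [1, 2, 3] / [4]
  Insert 8 (step 5): P = [2, 5, 7, 8] / [6];  Q = [1, 2, 3, 5] / [4]
  Insert 3 (step 6): P = [2, 3, 7, 8] / [5] / [6];  Q = [1, 2, 3, 5] / [4] / [6]
  Insert 1 (step 7): P = [1, 3, 7, 8] / [2] / [5] / [6];  Q = [1, 2, 3, 5] / [4] / [6] / [7]
  Insert 4 (step 8): P = [1, 3, 4, 8] / [2, 7] / [5] / [6];  Q = [1, 2, 3, 5] / [4, 8] / [6] / [7]
Final shape: (4, 2, 1, 1).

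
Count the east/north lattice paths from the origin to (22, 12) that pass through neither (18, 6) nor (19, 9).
Number of paths = 392718560

Inclusion–exclusion. Total paths: C(34, 22) = 548354040. Through P₁: C(24, 18)·C(10, 4) = 28265160. Through P₂: C(28, 19)·C(6, 3) = 138138000. Since P₁ is strictly southwest of P₂, a monotone path through both must visit P₁ then P₂; paths through both = C(24, 18)·C(4, 1)·C(6, 3) = 10767680. Avoid both = 548354040 − 28265160 − 138138000 + 10767680 = 392718560.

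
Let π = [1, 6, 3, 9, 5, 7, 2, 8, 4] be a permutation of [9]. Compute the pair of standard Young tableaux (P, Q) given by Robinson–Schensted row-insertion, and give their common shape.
P = [1, 2, 4, 7, 8] / [3, 5] / [6, 9];  Q = [1, 2, 4, 6, 8] / [3, 5] / [7, 9];  common shape = (5, 2, 2)

Row-insert the values π_1, π_2, … into P one at a time, bumping the leftmost entry strictly greater than the inserted value down to the next row. The recording tableau Q records, in position (i, j), the step at which that cell was added to P.
  Insert 1 (step 1): P = [1];  Q = [1]
  Insert 6 (step 2): P = [1, 6];  Q = [1, 2]
  Insert 3 (step 3): P = [1, 3] / [6];  Q = [1, 2] / [3]
  Insert 9 (step 4): P = [1, 3, 9] / [6];  Q = [1, 2, 4] / [3]
  Insert 5 (step 5): P = [1, 3, 5] / [6, 9];  Q = [1, 2, 4] / [3, 5]
  Insert 7 (step 6): P = [1, 3, 5, 7] / [6, 9];  Q = [1, 2, 4, 6] / [3, 5]
  Insert 2 (step 7): P = [1, 2, 5, 7] / [3, 9] / [6];  Q = [1, 2, 4, 6] / [3, 5] / [7]
  Insert 8 (step 8): P = [1, 2, 5, 7, 8] / [3, 9] / [6];  Q = [1, 2, 4, 6, 8] / [3, 5] / [7]
  Insert 4 (step 9): P = [1, 2, 4, 7, 8] / [3, 5] / [6, 9];  Q = [1, 2, 4, 6, 8] / [3, 5] / [7, 9]
Final shape: (5, 2, 2).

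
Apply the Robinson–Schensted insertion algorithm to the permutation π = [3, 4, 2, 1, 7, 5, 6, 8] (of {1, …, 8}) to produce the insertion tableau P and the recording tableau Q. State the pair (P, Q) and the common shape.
P = [1, 4, 5, 6, 8] / [2, 7] / [3];  Q = [1, 2, 5, 7, 8] / [3, 6] / [4];  common shape = (5, 2, 1)

Row-insert the values π_1, π_2, … into P one at a time, bumping the leftmost entry strictly greater than the inserted value down to the next row. The recording tableau Q records, in position (i, j), the step at which that cell was added to P.
  Insert 3 (step 1): P = [3];  Q = [1]
  Insert 4 (step 2): P = [3, 4];  Q = [1, 2]
  Insert 2 (step 3): P = [2, 4] / [3];  Q = [1, 2] / [3]
  Insert 1 (step 4): P = [1, 4] / [2] / [3];  Q = [1, 2] / [3] / [4]
  Insert 7 (step 5): P = [1, 4, 7] / [2] / [3];  Q = [1, 2, 5] / [3] / [4]
  Insert 5 (step 6): P = [1, 4, 5] / [2, 7] / [3];  Q = [1, 2, 5] / [3, 6] / [4]
  Insert 6 (step 7): P = [1, 4, 5, 6] / [2, 7] / [3];  Q = [1, 2, 5, 7] / [3, 6] / [4]
  Insert 8 (step 8): P = [1, 4, 5, 6, 8] / [2, 7] / [3];  Q = [1, 2, 5, 7, 8] / [3, 6] / [4]
Final shape: (5, 2, 1).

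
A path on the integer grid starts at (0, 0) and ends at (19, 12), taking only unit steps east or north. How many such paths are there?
Number of paths = 141120525

A monotone lattice path from (0, 0) to (19, 12) consists of 19 east steps and 12 north steps in some order, so it is determined by which 19 of the 31 steps are east. The count is C(31, 19) = 141120525.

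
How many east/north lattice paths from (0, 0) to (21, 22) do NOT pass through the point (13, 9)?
Number of paths = 950829486060

Total paths from (0, 0) to (21, 22): C(43, 21) = 1052049481860. Paths through (13, 9): (paths (0, 0) → (13, 9)) × (paths (13, 9) → (21, 22)) = C(22, 13) · C(21, 8) = 497420 · 203490 = 101219995800. Avoidance count = 1052049481860 − 101219995800 = 950829486060.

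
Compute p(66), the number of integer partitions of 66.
p(66) = 2323520

Compute p(n) via the recurrence p(n, m) = p(n, m−1) + p(n−m, m), where p(n, m) counts partitions of n with all parts ≤ m and p(n) = p(n, n). The base cases are p(0, m) = 1 and p(n, 0) = 0 for n > 0. Filling the table yields p(66) = 2323520. (Euler's pentagonal recurrence is an alternative.)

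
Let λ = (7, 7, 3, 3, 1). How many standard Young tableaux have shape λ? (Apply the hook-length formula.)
# SYT of shape (7, 7, 3, 3, 1) = 166658310

Hook-length formula: f^λ = n! / Π hook(c), product over all cells c of the Young diagram. For λ = (7, 7, 3, 3, 1), n = 21 boxes. Hook lengths by row (left-to-right, top-to-bottom): [11, 9, 8, 5, 4, 3, 2]; [10, 8, 7, 4, 3, 2, 1]; [5, 3, 2]; [4, 2, 1]; [1]. Product of hooks = 306561024000. So f^λ = 21! / 306561024000 = 51090942171709440000 / 306561024000 = 166658310.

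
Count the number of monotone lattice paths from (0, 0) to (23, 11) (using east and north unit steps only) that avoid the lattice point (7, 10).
Number of paths = 285767144

Total paths from (0, 0) to (23, 11): C(34, 23) = 286097760. Paths through (7, 10): (paths (0, 0) → (7, 10)) × (paths (7, 10) → (23, 11)) = C(17, 7) · C(17, 16) = 19448 · 17 = 330616. Avoidance count = 286097760 − 330616 = 285767144.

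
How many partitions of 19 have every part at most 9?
p(19, parts ≤ 9) = 393

Use the recurrence p(n, m) = p(n, m−1) + p(n−m, m): either the largest part is < m (count p(n, m−1)) or the largest part is exactly m (remove one copy of m, count p(n−m, m)). With p(0, ·) = 1 this gives p(19, parts ≤ 9) = 393. (By conjugating Young diagrams, this also counts partitions of 19 into at most 9 parts.)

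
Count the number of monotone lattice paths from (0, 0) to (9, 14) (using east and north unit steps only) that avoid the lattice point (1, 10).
Number of paths = 811745

Total paths from (0, 0) to (9, 14): C(23, 9) = 817190. Paths through (1, 10): (paths (0, 0) → (1, 10)) × (paths (1, 10) → (9, 14)) = C(11, 1) · C(12, 8) = 11 · 495 = 5445. Avoidance count = 817190 − 5445 = 811745.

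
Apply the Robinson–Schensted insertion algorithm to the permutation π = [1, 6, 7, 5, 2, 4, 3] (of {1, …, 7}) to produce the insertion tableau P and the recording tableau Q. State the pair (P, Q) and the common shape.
P = [1, 2, 3] / [4, 7] / [5] / [6];  Q = [1, 2, 3] / [4, 6] / [5] / [7];  common shape = (3, 2, 1, 1)

Row-insert the values π_1, π_2, … into P one at a time, bumping the leftmost entry strictly greater than the inserted value down to the next row. The recording tableau Q records, in position (i, j), the step at which that cell was added to P.
  Insert 1 (step 1): P = [1];  Q = [1]
  Insert 6 (step 2): P = [1, 6];  Q = [1, 2]
  Insert 7 (step 3): P = [1, 6, 7];  Q = [1, 2, 3]
  Insert 5 (step 4): P = [1, 5, 7] / [6];  Q = [1, 2, 3] / [4]
  Insert 2 (step 5): P = [1, 2, 7] / [5] / [6];  Q = [1, 2, 3] / [4] / [5]
  Insert 4 (step 6): P = [1, 2, 4] / [5, 7] / [6];  Q = [1, 2, 3] / [4, 6] / [5]
  Insert 3 (step 7): P = [1, 2, 3] / [4, 7] / [5] / [6];  Q = [1, 2, 3] / [4, 6] / [5] / [7]
Final shape: (3, 2, 1, 1).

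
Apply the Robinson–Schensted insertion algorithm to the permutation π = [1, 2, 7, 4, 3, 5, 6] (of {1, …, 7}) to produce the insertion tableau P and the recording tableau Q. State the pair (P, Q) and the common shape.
P = [1, 2, 3, 5, 6] / [4] / [7];  Q = [1, 2, 3, 6, 7] / [4] / [5];  common shape = (5, 1, 1)

Row-insert the values π_1, π_2, … into P one at a time, bumping the leftmost entry strictly greater than the inserted value down to the next row. The recording tableau Q records, in position (i, j), the step at which that cell was added to P.
  Insert 1 (step 1): P = [1];  Q = [1]
  Insert 2 (step 2): P = [1, 2];  Q = [1, 2]
  Insert 7 (step 3): P = [1, 2, 7];  Q = [1, 2, 3]
  Insert 4 (step 4): P = [1, 2, 4] / [7];  Q = [1, 2, 3] / [4]
  Insert 3 (step 5): P = [1, 2, 3] / [4] / [7];  Q = [1, 2, 3] / [4] / [5]
  Insert 5 (step 6): P = [1, 2, 3, 5] / [4] / [7];  Q = [1, 2, 3, 6] / [4] / [5]
  Insert 6 (step 7): P = [1, 2, 3, 5, 6] / [4] / [7];  Q = [1, 2, 3, 6, 7] / [4] / [5]
Final shape: (5, 1, 1).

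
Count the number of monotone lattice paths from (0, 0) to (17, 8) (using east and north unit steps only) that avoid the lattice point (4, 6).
Number of paths = 1059525

Total paths from (0, 0) to (17, 8): C(25, 17) = 1081575. Paths through (4, 6): (paths (0, 0) → (4, 6)) × (paths (4, 6) → (17, 8)) = C(10, 4) · C(15, 13) = 210 · 105 = 22050. Avoidance count = 1081575 − 22050 = 1059525.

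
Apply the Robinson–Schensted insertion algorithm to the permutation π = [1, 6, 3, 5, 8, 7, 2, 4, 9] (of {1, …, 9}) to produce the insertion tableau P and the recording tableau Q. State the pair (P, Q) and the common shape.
P = [1, 2, 4, 7, 9] / [3, 5] / [6, 8];  Q = [1, 2, 4, 5, 9] / [3, 6] / [7, 8];  common shape = (5, 2, 2)

Row-insert the values π_1, π_2, … into P one at a time, bumping the leftmost entry strictly greater than the inserted value down to the next row. The recording tableau Q records, in position (i, j), the step at which that cell was added to P.
  Insert 1 (step 1): P = [1];  Q = [1]
  Insert 6 (step 2): P = [1, 6];  Q = [1, 2]
  Insert 3 (step 3): P = [1, 3] / [6];  Q = [1, 2] / [3]
  Insert 5 (step 4): P = [1, 3, 5] / [6];  Q = [1, 2, 4] / [3]
  Insert 8 (step 5): P = [1, 3, 5, 8] / [6];  Q = [1, 2, 4, 5] / [3]
  Insert 7 (step 6): P = [1, 3, 5, 7] / [6, 8];  Q = [1, 2, 4, 5] / [3, 6]
  Insert 2 (step 7): P = [1, 2, 5, 7] / [3, 8] / [6];  Q = [1, 2, 4, 5] / [3, 6] / [7]
  Insert 4 (step 8): P = [1, 2, 4, 7] / [3, 5] / [6, 8];  Q = [1, 2, 4, 5] / [3, 6] / [7, 8]
  Insert 9 (step 9): P = [1, 2, 4, 7, 9] / [3, 5] / [6, 8];  Q = [1, 2, 4, 5, 9] / [3, 6] / [7, 8]
Final shape: (5, 2, 2).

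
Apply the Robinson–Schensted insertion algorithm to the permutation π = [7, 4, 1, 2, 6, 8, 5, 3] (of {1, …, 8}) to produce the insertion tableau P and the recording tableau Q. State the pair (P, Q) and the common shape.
P = [1, 2, 3, 8] / [4, 5] / [6] / [7];  Q = [1, 4, 5, 6] / [2, 7] / [3] / [8];  common shape = (4, 2, 1, 1)

Row-insert the values π_1, π_2, … into P one at a time, bumping the leftmost entry strictly greater than the inserted value down to the next row. The recording tableau Q records, in position (i, j), the step at which that cell was added to P.
  Insert 7 (step 1): P = [7];  Q = [1]
  Insert 4 (step 2): P = [4] / [7];  Q = [1] / [2]
  Insert 1 (step 3): P = [1] / [4] / [7];  Q = [1] / [2] / [3]
  Insert 2 (step 4): P = [1, 2] / [4] / [7];  Q = [1, 4] / [2] / [3]
  Insert 6 (step 5): P = [1, 2, 6] / [4] / [7];  Q = [1, 4, 5] / [2] / [3]
  Insert 8 (step 6): P = [1, 2, 6, 8] / [4] / [7];  Q = [1, 4, 5, 6] / [2] / [3]
  Insert 5 (step 7): P = [1, 2, 5, 8] / [4, 6] / [7];  Q = [1, 4, 5, 6] / [2, 7] / [3]
  Insert 3 (step 8): P = [1, 2, 3, 8] / [4, 5] / [6] / [7];  Q = [1, 4, 5, 6] / [2, 7] / [3] / [8]
Final shape: (4, 2, 1, 1).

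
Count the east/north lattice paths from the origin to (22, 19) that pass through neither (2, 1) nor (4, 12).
Number of paths = 143166278170

Inclusion–exclusion. Total paths: C(41, 22) = 244662670200. Through P₁: C(3, 2)·C(38, 20) = 100734001830. Through P₂: C(16, 4)·C(25, 18) = 874874000. Since P₁ is strictly southwest of P₂, a monotone path through both must visit P₁ then P₂; paths through both = C(3, 2)·C(13, 2)·C(25, 18) = 112483800. Avoid both = 244662670200 − 100734001830 − 874874000 + 112483800 = 143166278170.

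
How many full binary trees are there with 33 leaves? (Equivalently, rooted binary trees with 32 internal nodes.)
C_32 = 55534064877048198

These full binary trees are counted by the Catalan number C_n = (1/(n + 1)) · C(2n, n). For n = 32: C_32 = (1/33) · C(64, 32) = 1832624140942590534/33 = 55534064877048198.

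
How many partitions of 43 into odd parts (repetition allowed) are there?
p_odd(43) = 1610

Enumerate partitions using only odd parts via the recurrence o(n, m) = o(n, m−2) + o(n−m, m) over odd m, starting from the largest odd part ≤ n. This gives p_odd(43) = 1610. (Euler's theorem: equals the count of distinct-part partitions.)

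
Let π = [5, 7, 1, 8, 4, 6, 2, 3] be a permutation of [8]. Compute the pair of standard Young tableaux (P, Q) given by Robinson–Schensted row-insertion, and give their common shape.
P = [1, 2, 3] / [4, 6, 8] / [5, 7];  Q = [1, 2, 4] / [3, 5, 6] / [7, 8];  common shape = (3, 3, 2)

Row-insert the values π_1, π_2, … into P one at a time, bumping the leftmost entry strictly greater than the inserted value down to the next row. The recording tableau Q records, in position (i, j), the step at which that cell was added to P.
  Insert 5 (step 1): P = [5];  Q = [1]
  Insert 7 (step 2): P = [5, 7];  Q = [1, 2]
  Insert 1 (step 3): P = [1, 7] / [5];  Q = [1, 2] / [3]
  Insert 8 (step 4): P = [1, 7, 8] / [5];  Q = [1, 2, 4] / [3]
  Insert 4 (step 5): P = [1, 4, 8] / [5, 7];  Q = [1, 2, 4] / [3, 5]
  Insert 6 (step 6): P = [1, 4, 6] / [5, 7, 8];  Q = [1, 2, 4] / [3, 5, 6]
  Insert 2 (step 7): P = [1, 2, 6] / [4, 7, 8] / [5];  Q = [1, 2, 4] / [3, 5, 6] / [7]
  Insert 3 (step 8): P = [1, 2, 3] / [4, 6, 8] / [5, 7];  Q = [1, 2, 4] / [3, 5, 6] / [7, 8]
Final shape: (3, 3, 2).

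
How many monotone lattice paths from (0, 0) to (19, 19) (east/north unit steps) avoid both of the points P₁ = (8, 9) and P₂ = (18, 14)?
Number of paths = 24380141820

Inclusion–exclusion. Total paths: C(38, 19) = 35345263800. Through P₁: C(17, 8)·C(21, 11) = 8574525960. Through P₂: C(32, 18)·C(6, 1) = 2828613600. Since P₁ is strictly southwest of P₂, a monotone path through both must visit P₁ then P₂; paths through both = C(17, 8)·C(15, 10)·C(6, 1) = 438017580. Avoid both = 35345263800 − 8574525960 − 2828613600 + 438017580 = 24380141820.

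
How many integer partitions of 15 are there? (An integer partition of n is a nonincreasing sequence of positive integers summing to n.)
p(15) = 176

Compute p(n) via the recurrence p(n, m) = p(n, m−1) + p(n−m, m), where p(n, m) counts partitions of n with all parts ≤ m and p(n) = p(n, n). The base cases are p(0, m) = 1 and p(n, 0) = 0 for n > 0. Filling the table yields p(15) = 176. (Euler's pentagonal recurrence is an alternative.)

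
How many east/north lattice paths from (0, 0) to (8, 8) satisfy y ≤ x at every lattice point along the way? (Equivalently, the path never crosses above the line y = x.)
Number of paths = 1430

By the reflection principle (André's argument), the number of monotone paths to (8, 8) with n ≤ m that never go above y = x is C(16, 8) − C(16, 9) = 12870 − 11440 = 1430.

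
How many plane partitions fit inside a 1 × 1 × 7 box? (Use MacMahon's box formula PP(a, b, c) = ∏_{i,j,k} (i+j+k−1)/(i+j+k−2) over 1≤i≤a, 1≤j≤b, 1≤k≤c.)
PP(1, 1, 7) = 8

Evaluate the triple product over i = 1..1, j = 1..1, k = 1..7. The factors are (2/1) · (3/2) · (4/3) · (5/4) · (6/5) · (7/6) · (8/7). The numerators and denominators telescope so the product is an integer; carrying out the multiplication exactly gives PP(1, 1, 7) = 8.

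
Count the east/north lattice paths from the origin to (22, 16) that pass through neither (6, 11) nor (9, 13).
Number of paths = 21778885606

Inclusion–exclusion. Total paths: C(38, 22) = 22239974430. Through P₁: C(17, 6)·C(21, 16) = 251839224. Through P₂: C(22, 9)·C(16, 13) = 278555200. Since P₁ is strictly southwest of P₂, a monotone path through both must visit P₁ then P₂; paths through both = C(17, 6)·C(5, 3)·C(16, 13) = 69305600. Avoid both = 22239974430 − 251839224 − 278555200 + 69305600 = 21778885606.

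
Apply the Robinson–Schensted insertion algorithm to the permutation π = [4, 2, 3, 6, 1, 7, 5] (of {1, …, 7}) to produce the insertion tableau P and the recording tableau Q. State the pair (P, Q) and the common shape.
P = [1, 3, 5, 7] / [2, 6] / [4];  Q = [1, 3, 4, 6] / [2, 7] / [5];  common shape = (4, 2, 1)

Row-insert the values π_1, π_2, … into P one at a time, bumping the leftmost entry strictly greater than the inserted value down to the next row. The recording tableau Q records, in position (i, j), the step at which that cell was added to P.
  Insert 4 (step 1): P = [4];  Q = [1]
  Insert 2 (step 2): P = [2] / [4];  Q = [1] / [2]
  Insert 3 (step 3): P = [2, 3] / [4];  Q = [1, 3] / [2]
  Insert 6 (step 4): P = [2, 3, 6] / [4];  Q = [1, 3, 4] / [2]
  Insert 1 (step 5): P = [1, 3, 6] / [2] / [4];  Q = [1, 3, 4] / [2] / [5]
  Insert 7 (step 6): P = [1, 3, 6, 7] / [2] / [4];  Q = [1, 3, 4, 6] / [2] / [5]
  Insert 5 (step 7): P = [1, 3, 5, 7] / [2, 6] / [4];  Q = [1, 3, 4, 6] / [2, 7] / [5]
Final shape: (4, 2, 1).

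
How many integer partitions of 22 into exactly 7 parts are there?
p(22, 7 parts) = 131

Partitions of n into exactly k parts are in bijection with partitions of n − k into at most k parts (subtract 1 from each part). So p(22, exactly 7) = p(15, parts ≤ 7). Computing via the recurrence p(m, j) = p(m, j−1) + p(m−j, j) gives 131.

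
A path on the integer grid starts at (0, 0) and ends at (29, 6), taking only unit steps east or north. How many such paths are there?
Number of paths = 1623160

A monotone lattice path from (0, 0) to (29, 6) consists of 29 east steps and 6 north steps in some order, so it is determined by which 29 of the 35 steps are east. The count is C(35, 29) = 1623160.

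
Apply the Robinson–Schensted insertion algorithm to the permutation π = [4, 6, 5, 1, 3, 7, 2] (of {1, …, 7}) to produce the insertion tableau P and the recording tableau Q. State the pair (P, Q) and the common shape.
P = [1, 2, 7] / [3, 5] / [4] / [6];  Q = [1, 2, 6] / [3, 5] / [4] / [7];  common shape = (3, 2, 1, 1)

Row-insert the values π_1, π_2, … into P one at a time, bumping the leftmost entry strictly greater than the inserted value down to the next row. The recording tableau Q records, in position (i, j), the step at which that cell was added to P.
  Insert 4 (step 1): P = [4];  Q = [1]
  Insert 6 (step 2): P = [4, 6];  Q = [1, 2]
  Insert 5 (step 3): P = [4, 5] / [6];  Q = [1, 2] / [3]
  Insert 1 (step 4): P = [1, 5] / [4] / [6];  Q = [1, 2] / [3] / [4]
  Insert 3 (step 5): P = [1, 3] / [4, 5] / [6];  Q = [1, 2] / [3, 5] / [4]
  Insert 7 (step 6): P = [1, 3, 7] / [4, 5] / [6];  Q = [1, 2, 6] / [3, 5] / [4]
  Insert 2 (step 7): P = [1, 2, 7] / [3, 5] / [4] / [6];  Q = [1, 2, 6] / [3, 5] / [4] / [7]
Final shape: (3, 2, 1, 1).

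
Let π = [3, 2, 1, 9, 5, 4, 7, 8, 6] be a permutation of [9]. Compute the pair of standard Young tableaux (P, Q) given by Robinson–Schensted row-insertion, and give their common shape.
P = [1, 4, 6, 8] / [2, 5, 7] / [3, 9];  Q = [1, 4, 7, 8] / [2, 5, 9] / [3, 6];  common shape = (4, 3, 2)

Row-insert the values π_1, π_2, … into P one at a time, bumping the leftmost entry strictly greater than the inserted value down to the next row. The recording tableau Q records, in position (i, j), the step at which that cell was added to P.
  Insert 3 (step 1): P = [3];  Q = [1]
  Insert 2 (step 2): P = [2] / [3];  Q = [1] / [2]
  Insert 1 (step 3): P = [1] / [2] / [3];  Q = [1] / [2] / [3]
  Insert 9 (step 4): P = [1, 9] / [2] / [3];  Q = [1, 4] / [2] / [3]
  Insert 5 (step 5): P = [1, 5] / [2, 9] / [3];  Q = [1, 4] / [2, 5] / [3]
  Insert 4 (step 6): P = [1, 4] / [2, 5] / [3, 9];  Q = [1, 4] / [2, 5] / [3, 6]
  Insert 7 (step 7): P = [1, 4, 7] / [2, 5] / [3, 9];  Q = [1, 4, 7] / [2, 5] / [3, 6]
  Insert 8 (step 8): P = [1, 4, 7, 8] / [2, 5] / [3, 9];  Q = [1, 4, 7, 8] / [2, 5] / [3, 6]
  Insert 6 (step 9): P = [1, 4, 6, 8] / [2, 5, 7] / [3, 9];  Q = [1, 4, 7, 8] / [2, 5, 9] / [3, 6]
Final shape: (4, 3, 2).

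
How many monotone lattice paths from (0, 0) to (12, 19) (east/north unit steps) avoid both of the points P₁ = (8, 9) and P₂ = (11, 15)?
Number of paths = 88365615

Inclusion–exclusion. Total paths: C(31, 12) = 141120525. Through P₁: C(17, 8)·C(14, 4) = 24334310. Through P₂: C(26, 11)·C(5, 1) = 38630800. Since P₁ is strictly southwest of P₂, a monotone path through both must visit P₁ then P₂; paths through both = C(17, 8)·C(9, 3)·C(5, 1) = 10210200. Avoid both = 141120525 − 24334310 − 38630800 + 10210200 = 88365615.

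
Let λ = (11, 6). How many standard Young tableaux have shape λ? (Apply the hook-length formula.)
# SYT of shape (11, 6) = 6188

Hook-length formula: f^λ = n! / Π hook(c), product over all cells c of the Young diagram. For λ = (11, 6), n = 17 boxes. Hook lengths by row (left-to-right, top-to-bottom): [12, 11, 10, 9, 8, 7, 5, 4, 3, 2, 1]; [6, 5, 4, 3, 2, 1]. Product of hooks = 57480192000. So f^λ = 17! / 57480192000 = 355687428096000 / 57480192000 = 6188.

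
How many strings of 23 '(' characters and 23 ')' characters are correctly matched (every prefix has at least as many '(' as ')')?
C_23 = 343059613650

These balanced parentheses are counted by the Catalan number C_n = (1/(n + 1)) · C(2n, n). For n = 23: C_23 = (1/24) · C(46, 23) = 8233430727600/24 = 343059613650.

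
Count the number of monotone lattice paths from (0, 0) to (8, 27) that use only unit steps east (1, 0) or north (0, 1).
Number of paths = 23535820

A monotone lattice path from (0, 0) to (8, 27) consists of 8 east steps and 27 north steps in some order, so it is determined by which 8 of the 35 steps are east. The count is C(35, 8) = 23535820.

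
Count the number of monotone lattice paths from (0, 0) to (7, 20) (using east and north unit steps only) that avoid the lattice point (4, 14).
Number of paths = 630990

Total paths from (0, 0) to (7, 20): C(27, 7) = 888030. Paths through (4, 14): (paths (0, 0) → (4, 14)) × (paths (4, 14) → (7, 20)) = C(18, 4) · C(9, 3) = 3060 · 84 = 257040. Avoidance count = 888030 − 257040 = 630990.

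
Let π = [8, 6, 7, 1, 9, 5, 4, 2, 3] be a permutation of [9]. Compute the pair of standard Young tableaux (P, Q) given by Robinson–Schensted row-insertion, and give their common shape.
P = [1, 2, 3] / [4, 7, 9] / [5] / [6] / [8];  Q = [1, 3, 5] / [2, 6, 9] / [4] / [7] / [8];  common shape = (3, 3, 1, 1, 1)

Row-insert the values π_1, π_2, … into P one at a time, bumping the leftmost entry strictly greater than the inserted value down to the next row. The recording tableau Q records, in position (i, j), the step at which that cell was added to P.
  Insert 8 (step 1): P = [8];  Q = [1]
  Insert 6 (step 2): P = [6] / [8];  Q = [1] / [2]
  Insert 7 (step 3): P = [6, 7] / [8];  Q = [1, 3] / [2]
  Insert 1 (step 4): P = [1, 7] / [6] / [8];  Q = [1, 3] / [2] / [4]
  Insert 9 (step 5): P = [1, 7, 9] / [6] / [8];  Q = [1, 3, 5] / [2] / [4]
  Insert 5 (step 6): P = [1, 5, 9] / [6, 7] / [8];  Q = [1, 3, 5] / [2, 6] / [4]
  Insert 4 (step 7): P = [1, 4, 9] / [5, 7] / [6] / [8];  Q = [1, 3, 5] / [2, 6] / [4] / [7]
  Insert 2 (step 8): P = [1, 2, 9] / [4, 7] / [5] / [6] / [8];  Q = [1, 3, 5] / [2, 6] / [4] / [7] / [8]
  Insert 3 (step 9): P = [1, 2, 3] / [4, 7, 9] / [5] / [6] / [8];  Q = [1, 3, 5] / [2, 6, 9] / [4] / [7] / [8]
Final shape: (3, 3, 1, 1, 1).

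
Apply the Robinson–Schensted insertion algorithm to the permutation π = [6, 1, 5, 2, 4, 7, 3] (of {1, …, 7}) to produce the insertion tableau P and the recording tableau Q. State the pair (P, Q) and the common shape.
P = [1, 2, 3, 7] / [4] / [5] / [6];  Q = [1, 3, 5, 6] / [2] / [4] / [7];  common shape = (4, 1, 1, 1)

Row-insert the values π_1, π_2, … into P one at a time, bumping the leftmost entry strictly greater than the inserted value down to the next row. The recording tableau Q records, in position (i, j), the step at which that cell was added to P.
  Insert 6 (step 1): P = [6];  Q = [1]
  Insert 1 (step 2): P = [1] / [6];  Q = [1] / [2]
  Insert 5 (step 3): P = [1, 5] / [6];  Q = [1, 3] / [2]
  Insert 2 (step 4): P = [1, 2] / [5] / [6];  Q = [1, 3] / [2] / [4]
  Insert 4 (step 5): P = [1, 2, 4] / [5] / [6];  Q = [1, 3, 5] / [2] / [4]
  Insert 7 (step 6): P = [1, 2, 4, 7] / [5] / [6];  Q = [1, 3, 5, 6] / [2] / [4]
  Insert 3 (step 7): P = [1, 2, 3, 7] / [4] / [5] / [6];  Q = [1, 3, 5, 6] / [2] / [4] / [7]
Final shape: (4, 1, 1, 1).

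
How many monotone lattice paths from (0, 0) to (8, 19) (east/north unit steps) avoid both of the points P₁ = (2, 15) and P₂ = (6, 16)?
Number of paths = 1452185

Inclusion–exclusion. Total paths: C(27, 8) = 2220075. Through P₁: C(17, 2)·C(10, 6) = 28560. Through P₂: C(22, 6)·C(5, 2) = 746130. Since P₁ is strictly southwest of P₂, a monotone path through both must visit P₁ then P₂; paths through both = C(17, 2)·C(5, 4)·C(5, 2) = 6800. Avoid both = 2220075 − 28560 − 746130 + 6800 = 1452185.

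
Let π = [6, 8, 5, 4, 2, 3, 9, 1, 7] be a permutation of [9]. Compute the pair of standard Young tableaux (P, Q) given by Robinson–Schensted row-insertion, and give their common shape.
P = [1, 3, 7] / [2, 8, 9] / [4] / [5] / [6];  Q = [1, 2, 7] / [3, 6, 9] / [4] / [5] / [8];  common shape = (3, 3, 1, 1, 1)

Row-insert the values π_1, π_2, … into P one at a time, bumping the leftmost entry strictly greater than the inserted value down to the next row. The recording tableau Q records, in position (i, j), the step at which that cell was added to P.
  Insert 6 (step 1): P = [6];  Q = [1]
  Insert 8 (step 2): P = [6, 8];  Q = [1, 2]
  Insert 5 (step 3): P = [5, 8] / [6];  Q = [1, 2] / [3]
  Insert 4 (step 4): P = [4, 8] / [5] / [6];  Q = [1, 2] / [3] / [4]
  Insert 2 (step 5): P = [2, 8] / [4] / [5] / [6];  Q = [1, 2] / [3] / [4] / [5]
  Insert 3 (step 6): P = [2, 3] / [4, 8] / [5] / [6];  Q = [1, 2] / [3, 6] / [4] / [5]
  Insert 9 (step 7): P = [2, 3, 9] / [4, 8] / [5] / [6];  Q = [1, 2, 7] / [3, 6] / [4] / [5]
  Insert 1 (step 8): P = [1, 3, 9] / [2, 8] / [4] / [5] / [6];  Q = [1, 2, 7] / [3, 6] / [4] / [5] / [8]
  Insert 7 (step 9): P = [1, 3, 7] / [2, 8, 9] / [4] / [5] / [6];  Q = [1, 2, 7] / [3, 6, 9] / [4] / [5] / [8]
Final shape: (3, 3, 1, 1, 1).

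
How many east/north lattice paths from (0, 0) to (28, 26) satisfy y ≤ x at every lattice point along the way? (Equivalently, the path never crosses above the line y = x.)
Number of paths = 194214400834356

By the reflection principle (André's argument), the number of monotone paths to (28, 26) with n ≤ m that never go above y = x is C(54, 28) − C(54, 29) = 1877405874732108 − 1683191473897752 = 194214400834356.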